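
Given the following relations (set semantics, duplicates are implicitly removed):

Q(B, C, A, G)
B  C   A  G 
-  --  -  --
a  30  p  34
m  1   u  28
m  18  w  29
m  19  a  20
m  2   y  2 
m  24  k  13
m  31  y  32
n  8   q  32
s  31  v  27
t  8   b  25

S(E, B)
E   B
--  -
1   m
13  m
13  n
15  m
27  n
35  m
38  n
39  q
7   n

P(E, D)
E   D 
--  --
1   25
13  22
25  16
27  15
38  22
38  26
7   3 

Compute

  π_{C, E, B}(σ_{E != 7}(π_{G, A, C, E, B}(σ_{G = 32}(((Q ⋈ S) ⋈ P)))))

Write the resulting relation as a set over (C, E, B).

Joining Q and S on B yields {(m, 1, u, 28, 1), (m, 1, u, 28, 13), (m, 1, u, 28, 15), (m, 1, u, 28, 35), (m, 18, w, 29, 1), (m, 18, w, 29, 13), (m, 18, w, 29, 15), (m, 18, w, 29, 35), (m, 19, a, 20, 1), (m, 19, a, 20, 13), (m, 19, a, 20, 15), (m, 19, a, 20, 35), (m, 2, y, 2, 1), (m, 2, y, 2, 13), (m, 2, y, 2, 15), (m, 2, y, 2, 35), (m, 24, k, 13, 1), (m, 24, k, 13, 13), (m, 24, k, 13, 15), (m, 24, k, 13, 35), (m, 31, y, 32, 1), (m, 31, y, 32, 13), (m, 31, y, 32, 15), (m, 31, y, 32, 35), (n, 8, q, 32, 13), (n, 8, q, 32, 27), (n, 8, q, 32, 38), (n, 8, q, 32, 7)}.
Joining (Q ⋈ S) and P on E yields {(m, 1, u, 28, 1, 25), (m, 1, u, 28, 13, 22), (m, 18, w, 29, 1, 25), (m, 18, w, 29, 13, 22), (m, 19, a, 20, 1, 25), (m, 19, a, 20, 13, 22), (m, 2, y, 2, 1, 25), (m, 2, y, 2, 13, 22), (m, 24, k, 13, 1, 25), (m, 24, k, 13, 13, 22), (m, 31, y, 32, 1, 25), (m, 31, y, 32, 13, 22), (n, 8, q, 32, 13, 22), (n, 8, q, 32, 27, 15), (n, 8, q, 32, 38, 22), (n, 8, q, 32, 38, 26), (n, 8, q, 32, 7, 3)}.
Apply σ_{G = 32}; surviving tuples: {(m, 31, y, 32, 1, 25), (m, 31, y, 32, 13, 22), (n, 8, q, 32, 13, 22), (n, 8, q, 32, 27, 15), (n, 8, q, 32, 38, 22), (n, 8, q, 32, 38, 26), (n, 8, q, 32, 7, 3)}
π[G, A, C, E, B]: project onto (G, A, C, E, B) (1 duplicate(s) eliminated) → {(32, q, 8, 13, n), (32, q, 8, 27, n), (32, q, 8, 38, n), (32, q, 8, 7, n), (32, y, 31, 1, m), (32, y, 31, 13, m)}
Apply σ_{E != 7}; surviving tuples: {(32, q, 8, 13, n), (32, q, 8, 27, n), (32, q, 8, 38, n), (32, y, 31, 1, m), (32, y, 31, 13, m)}
π[C, E, B]: project onto (C, E, B) → {(31, 1, m), (31, 13, m), (8, 13, n), (8, 27, n), (8, 38, n)}

{(31, 1, m), (31, 13, m), (8, 13, n), (8, 27, n), (8, 38, n)}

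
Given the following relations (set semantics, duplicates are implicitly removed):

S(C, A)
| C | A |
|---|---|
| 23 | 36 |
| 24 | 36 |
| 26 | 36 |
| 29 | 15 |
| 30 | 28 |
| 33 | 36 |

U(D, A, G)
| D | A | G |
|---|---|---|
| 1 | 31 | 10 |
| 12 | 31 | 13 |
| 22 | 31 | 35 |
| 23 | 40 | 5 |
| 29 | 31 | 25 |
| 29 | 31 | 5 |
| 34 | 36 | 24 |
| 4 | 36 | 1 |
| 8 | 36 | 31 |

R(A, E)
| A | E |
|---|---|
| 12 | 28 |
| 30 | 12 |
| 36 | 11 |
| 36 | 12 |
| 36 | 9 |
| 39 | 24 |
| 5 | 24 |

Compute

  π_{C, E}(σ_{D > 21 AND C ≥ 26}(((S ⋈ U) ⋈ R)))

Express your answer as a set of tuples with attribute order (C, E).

{(26, 11), (26, 12), (26, 9), (33, 11), (33, 12), (33, 9)}

Joining S and U on A yields {(23, 36, 34, 24), (23, 36, 4, 1), (23, 36, 8, 31), (24, 36, 34, 24), (24, 36, 4, 1), (24, 36, 8, 31), (26, 36, 34, 24), (26, 36, 4, 1), (26, 36, 8, 31), (33, 36, 34, 24), (33, 36, 4, 1), (33, 36, 8, 31)}.
Joining (S ⋈ U) and R on A yields {(23, 36, 34, 24, 11), (23, 36, 34, 24, 12), (23, 36, 34, 24, 9), (23, 36, 4, 1, 11), (23, 36, 4, 1, 12), (23, 36, 4, 1, 9), (23, 36, 8, 31, 11), (23, 36, 8, 31, 12), (23, 36, 8, 31, 9), (24, 36, 34, 24, 11), (24, 36, 34, 24, 12), (24, 36, 34, 24, 9), (24, 36, 4, 1, 11), (24, 36, 4, 1, 12), (24, 36, 4, 1, 9), (24, 36, 8, 31, 11), (24, 36, 8, 31, 12), (24, 36, 8, 31, 9), (26, 36, 34, 24, 11), (26, 36, 34, 24, 12), (26, 36, 34, 24, 9), (26, 36, 4, 1, 11), (26, 36, 4, 1, 12), (26, 36, 4, 1, 9), (26, 36, 8, 31, 11), (26, 36, 8, 31, 12), (26, 36, 8, 31, 9), (33, 36, 34, 24, 11), (33, 36, 34, 24, 12), (33, 36, 34, 24, 9), (33, 36, 4, 1, 11), (33, 36, 4, 1, 12), (33, 36, 4, 1, 9), (33, 36, 8, 31, 11), (33, 36, 8, 31, 12), (33, 36, 8, 31, 9)}.
Filtering on D > 21 AND C ≥ 26 leaves {(26, 36, 34, 24, 11), (26, 36, 34, 24, 12), (26, 36, 34, 24, 9), (33, 36, 34, 24, 11), (33, 36, 34, 24, 12), (33, 36, 34, 24, 9)}.
π_{C, E} gives {(26, 11), (26, 12), (26, 9), (33, 11), (33, 12), (33, 9)}.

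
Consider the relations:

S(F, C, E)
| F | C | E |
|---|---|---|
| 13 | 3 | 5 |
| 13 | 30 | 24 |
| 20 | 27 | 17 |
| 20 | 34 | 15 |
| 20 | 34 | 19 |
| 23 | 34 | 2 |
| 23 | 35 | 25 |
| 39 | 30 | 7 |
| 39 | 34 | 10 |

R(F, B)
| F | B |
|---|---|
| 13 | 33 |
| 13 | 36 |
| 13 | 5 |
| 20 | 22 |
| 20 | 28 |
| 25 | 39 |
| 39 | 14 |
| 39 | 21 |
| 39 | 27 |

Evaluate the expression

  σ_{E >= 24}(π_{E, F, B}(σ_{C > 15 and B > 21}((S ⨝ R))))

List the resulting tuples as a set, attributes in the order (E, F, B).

{(24, 13, 33), (24, 13, 36)}

Natural join on F: {(13, 3, 5, 33), (13, 3, 5, 36), (13, 3, 5, 5), (13, 30, 24, 33), (13, 30, 24, 36), (13, 30, 24, 5), (20, 27, 17, 22), (20, 27, 17, 28), (20, 34, 15, 22), (20, 34, 15, 28), (20, 34, 19, 22), (20, 34, 19, 28), (39, 30, 7, 14), (39, 30, 7, 21), (39, 30, 7, 27), (39, 34, 10, 14), (39, 34, 10, 21), (39, 34, 10, 27)}
σ[C > 15 and B > 21]: keep tuples satisfying C > 15 and B > 21 → {(13, 30, 24, 33), (13, 30, 24, 36), (20, 27, 17, 22), (20, 27, 17, 28), (20, 34, 15, 22), (20, 34, 15, 28), (20, 34, 19, 22), (20, 34, 19, 28), (39, 30, 7, 27), (39, 34, 10, 27)}
Keep only column(s) E, F, B: {(10, 39, 27), (15, 20, 22), (15, 20, 28), (17, 20, 22), (17, 20, 28), (19, 20, 22), (19, 20, 28), (24, 13, 33), (24, 13, 36), (7, 39, 27)}
σ[E >= 24]: keep tuples satisfying E >= 24 → {(24, 13, 33), (24, 13, 36)}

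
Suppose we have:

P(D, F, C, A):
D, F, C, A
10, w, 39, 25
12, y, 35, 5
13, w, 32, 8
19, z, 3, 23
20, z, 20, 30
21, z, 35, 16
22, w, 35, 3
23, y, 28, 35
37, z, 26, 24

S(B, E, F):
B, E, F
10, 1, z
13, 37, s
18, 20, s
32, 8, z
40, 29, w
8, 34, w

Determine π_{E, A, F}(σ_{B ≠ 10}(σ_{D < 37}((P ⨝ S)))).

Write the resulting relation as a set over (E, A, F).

{(29, 25, w), (29, 3, w), (29, 8, w), (34, 25, w), (34, 3, w), (34, 8, w), (8, 16, z), (8, 23, z), (8, 30, z)}

Natural join on F: {(10, w, 39, 25, 40, 29), (10, w, 39, 25, 8, 34), (13, w, 32, 8, 40, 29), (13, w, 32, 8, 8, 34), (19, z, 3, 23, 10, 1), (19, z, 3, 23, 32, 8), (20, z, 20, 30, 10, 1), (20, z, 20, 30, 32, 8), (21, z, 35, 16, 10, 1), (21, z, 35, 16, 32, 8), (22, w, 35, 3, 40, 29), (22, w, 35, 3, 8, 34), (37, z, 26, 24, 10, 1), (37, z, 26, 24, 32, 8)}
σ[D < 37]: keep tuples satisfying D < 37 → {(10, w, 39, 25, 40, 29), (10, w, 39, 25, 8, 34), (13, w, 32, 8, 40, 29), (13, w, 32, 8, 8, 34), (19, z, 3, 23, 10, 1), (19, z, 3, 23, 32, 8), (20, z, 20, 30, 10, 1), (20, z, 20, 30, 32, 8), (21, z, 35, 16, 10, 1), (21, z, 35, 16, 32, 8), (22, w, 35, 3, 40, 29), (22, w, 35, 3, 8, 34)}
σ[B ≠ 10]: keep tuples satisfying B ≠ 10 → {(10, w, 39, 25, 40, 29), (10, w, 39, 25, 8, 34), (13, w, 32, 8, 40, 29), (13, w, 32, 8, 8, 34), (19, z, 3, 23, 32, 8), (20, z, 20, 30, 32, 8), (21, z, 35, 16, 32, 8), (22, w, 35, 3, 40, 29), (22, w, 35, 3, 8, 34)}
Projecting to E, A, F: {(29, 25, w), (29, 3, w), (29, 8, w), (34, 25, w), (34, 3, w), (34, 8, w), (8, 16, z), (8, 23, z), (8, 30, z)}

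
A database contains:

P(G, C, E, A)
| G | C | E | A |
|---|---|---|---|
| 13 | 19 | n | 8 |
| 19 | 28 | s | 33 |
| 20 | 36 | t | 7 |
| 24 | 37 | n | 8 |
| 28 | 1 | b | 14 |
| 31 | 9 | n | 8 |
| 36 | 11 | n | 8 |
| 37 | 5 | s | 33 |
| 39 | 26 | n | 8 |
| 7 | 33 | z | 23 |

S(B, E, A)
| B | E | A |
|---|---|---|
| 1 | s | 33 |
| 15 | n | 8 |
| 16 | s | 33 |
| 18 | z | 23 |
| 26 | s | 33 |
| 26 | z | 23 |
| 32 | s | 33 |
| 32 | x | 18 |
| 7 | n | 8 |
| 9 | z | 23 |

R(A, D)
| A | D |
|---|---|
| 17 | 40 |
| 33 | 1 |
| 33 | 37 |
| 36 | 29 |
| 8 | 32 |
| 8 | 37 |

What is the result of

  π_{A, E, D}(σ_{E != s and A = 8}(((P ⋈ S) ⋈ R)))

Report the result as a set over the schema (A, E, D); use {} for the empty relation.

{(8, n, 32), (8, n, 37)}

Natural join on E, A: {(13, 19, n, 8, 15), (13, 19, n, 8, 7), (19, 28, s, 33, 1), (19, 28, s, 33, 16), (19, 28, s, 33, 26), (19, 28, s, 33, 32), (24, 37, n, 8, 15), (24, 37, n, 8, 7), (31, 9, n, 8, 15), (31, 9, n, 8, 7), (36, 11, n, 8, 15), (36, 11, n, 8, 7), (37, 5, s, 33, 1), (37, 5, s, 33, 16), (37, 5, s, 33, 26), (37, 5, s, 33, 32), (39, 26, n, 8, 15), (39, 26, n, 8, 7), (7, 33, z, 23, 18), (7, 33, z, 23, 26), (7, 33, z, 23, 9)}
Natural join on A: {(13, 19, n, 8, 15, 32), (13, 19, n, 8, 15, 37), (13, 19, n, 8, 7, 32), (13, 19, n, 8, 7, 37), (19, 28, s, 33, 1, 1), (19, 28, s, 33, 1, 37), (19, 28, s, 33, 16, 1), (19, 28, s, 33, 16, 37), (19, 28, s, 33, 26, 1), (19, 28, s, 33, 26, 37), (19, 28, s, 33, 32, 1), (19, 28, s, 33, 32, 37), (24, 37, n, 8, 15, 32), (24, 37, n, 8, 15, 37), (24, 37, n, 8, 7, 32), (24, 37, n, 8, 7, 37), (31, 9, n, 8, 15, 32), (31, 9, n, 8, 15, 37), (31, 9, n, 8, 7, 32), (31, 9, n, 8, 7, 37), (36, 11, n, 8, 15, 32), (36, 11, n, 8, 15, 37), (36, 11, n, 8, 7, 32), (36, 11, n, 8, 7, 37), (37, 5, s, 33, 1, 1), (37, 5, s, 33, 1, 37), (37, 5, s, 33, 16, 1), (37, 5, s, 33, 16, 37), (37, 5, s, 33, 26, 1), (37, 5, s, 33, 26, 37), (37, 5, s, 33, 32, 1), (37, 5, s, 33, 32, 37), (39, 26, n, 8, 15, 32), (39, 26, n, 8, 15, 37), (39, 26, n, 8, 7, 32), (39, 26, n, 8, 7, 37)}
Filtering on E != s and A = 8 leaves {(13, 19, n, 8, 15, 32), (13, 19, n, 8, 15, 37), (13, 19, n, 8, 7, 32), (13, 19, n, 8, 7, 37), (24, 37, n, 8, 15, 32), (24, 37, n, 8, 15, 37), (24, 37, n, 8, 7, 32), (24, 37, n, 8, 7, 37), (31, 9, n, 8, 15, 32), (31, 9, n, 8, 15, 37), (31, 9, n, 8, 7, 32), (31, 9, n, 8, 7, 37), (36, 11, n, 8, 15, 32), (36, 11, n, 8, 15, 37), (36, 11, n, 8, 7, 32), (36, 11, n, 8, 7, 37), (39, 26, n, 8, 15, 32), (39, 26, n, 8, 15, 37), (39, 26, n, 8, 7, 32), (39, 26, n, 8, 7, 37)}.
Projecting to A, E, D (18 duplicate(s) eliminated): {(8, n, 32), (8, n, 37)}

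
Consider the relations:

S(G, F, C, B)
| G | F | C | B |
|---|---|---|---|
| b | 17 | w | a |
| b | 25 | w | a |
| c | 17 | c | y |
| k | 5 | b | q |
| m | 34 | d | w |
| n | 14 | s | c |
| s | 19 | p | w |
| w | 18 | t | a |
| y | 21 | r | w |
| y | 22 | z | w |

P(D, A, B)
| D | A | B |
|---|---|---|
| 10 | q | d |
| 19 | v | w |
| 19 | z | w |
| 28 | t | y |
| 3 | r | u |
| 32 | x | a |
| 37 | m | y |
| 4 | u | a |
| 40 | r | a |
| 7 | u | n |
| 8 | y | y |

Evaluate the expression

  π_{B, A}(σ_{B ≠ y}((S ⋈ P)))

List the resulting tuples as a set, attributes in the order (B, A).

{(a, r), (a, u), (a, x), (w, v), (w, z)}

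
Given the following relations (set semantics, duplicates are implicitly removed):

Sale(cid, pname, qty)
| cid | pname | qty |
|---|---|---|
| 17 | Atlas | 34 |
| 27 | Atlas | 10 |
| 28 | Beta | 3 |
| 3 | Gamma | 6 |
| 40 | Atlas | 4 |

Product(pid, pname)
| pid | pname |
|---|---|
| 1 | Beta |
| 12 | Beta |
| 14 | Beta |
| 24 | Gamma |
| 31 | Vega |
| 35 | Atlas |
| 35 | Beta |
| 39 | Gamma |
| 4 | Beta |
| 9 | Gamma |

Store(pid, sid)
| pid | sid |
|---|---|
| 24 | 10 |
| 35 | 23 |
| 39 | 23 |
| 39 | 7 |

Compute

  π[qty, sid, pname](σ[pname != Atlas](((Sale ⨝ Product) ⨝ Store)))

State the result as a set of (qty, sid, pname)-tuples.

Sale ⋈ Product (natural join on pname): {(17, Atlas, 34, 35), (27, Atlas, 10, 35), (28, Beta, 3, 1), (28, Beta, 3, 12), (28, Beta, 3, 14), (28, Beta, 3, 35), (28, Beta, 3, 4), (3, Gamma, 6, 24), (3, Gamma, 6, 39), (3, Gamma, 6, 9), (40, Atlas, 4, 35)}
(Sale ⨝ Product) ⋈ Store (natural join on pid): {(17, Atlas, 34, 35, 23), (27, Atlas, 10, 35, 23), (28, Beta, 3, 35, 23), (3, Gamma, 6, 24, 10), (3, Gamma, 6, 39, 23), (3, Gamma, 6, 39, 7), (40, Atlas, 4, 35, 23)}
σ[pname != Atlas]: keep tuples satisfying pname != Atlas → {(28, Beta, 3, 35, 23), (3, Gamma, 6, 24, 10), (3, Gamma, 6, 39, 23), (3, Gamma, 6, 39, 7)}
Projecting to qty, sid, pname: {(3, 23, Beta), (6, 10, Gamma), (6, 23, Gamma), (6, 7, Gamma)}

{(3, 23, Beta), (6, 10, Gamma), (6, 23, Gamma), (6, 7, Gamma)}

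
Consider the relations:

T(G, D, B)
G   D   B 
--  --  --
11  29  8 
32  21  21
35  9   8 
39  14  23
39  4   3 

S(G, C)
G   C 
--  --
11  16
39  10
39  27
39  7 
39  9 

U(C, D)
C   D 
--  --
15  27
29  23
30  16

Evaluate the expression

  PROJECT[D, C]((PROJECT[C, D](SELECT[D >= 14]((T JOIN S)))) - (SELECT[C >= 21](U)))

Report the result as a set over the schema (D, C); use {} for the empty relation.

{(14, 10), (14, 27), (14, 7), (14, 9), (29, 16)}

T ⋈ S (natural join on G): {(11, 29, 8, 16), (39, 14, 23, 10), (39, 14, 23, 27), (39, 14, 23, 7), (39, 14, 23, 9), (39, 4, 3, 10), (39, 4, 3, 27), (39, 4, 3, 7), (39, 4, 3, 9)}
Filtering on D >= 14 leaves {(11, 29, 8, 16), (39, 14, 23, 10), (39, 14, 23, 27), (39, 14, 23, 7), (39, 14, 23, 9)}.
Keep only column(s) C, D: {(10, 14), (16, 29), (27, 14), (7, 14), (9, 14)}
Filtering on C >= 21 leaves {(29, 23), (30, 16)}.
Taking the difference: {(10, 14), (16, 29), (27, 14), (7, 14), (9, 14)}
Keep only column(s) D, C: {(14, 10), (14, 27), (14, 7), (14, 9), (29, 16)}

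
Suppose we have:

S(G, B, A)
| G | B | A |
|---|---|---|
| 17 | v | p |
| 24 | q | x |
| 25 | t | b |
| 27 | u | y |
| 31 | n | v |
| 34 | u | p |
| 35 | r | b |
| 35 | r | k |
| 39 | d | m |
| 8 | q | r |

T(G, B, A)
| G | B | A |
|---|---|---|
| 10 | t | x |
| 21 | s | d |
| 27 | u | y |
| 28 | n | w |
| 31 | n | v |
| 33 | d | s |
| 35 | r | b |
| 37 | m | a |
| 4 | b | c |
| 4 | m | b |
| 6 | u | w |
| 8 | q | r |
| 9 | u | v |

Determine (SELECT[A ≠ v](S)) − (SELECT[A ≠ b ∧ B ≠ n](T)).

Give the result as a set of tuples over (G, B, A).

{(17, v, p), (24, q, x), (25, t, b), (34, u, p), (35, r, b), (35, r, k), (39, d, m)}

σ[A ≠ v]: keep tuples satisfying A ≠ v → {(17, v, p), (24, q, x), (25, t, b), (27, u, y), (34, u, p), (35, r, b), (35, r, k), (39, d, m), (8, q, r)}
σ[A ≠ b ∧ B ≠ n]: keep tuples satisfying A ≠ b ∧ B ≠ n → {(10, t, x), (21, s, d), (27, u, y), (33, d, s), (37, m, a), (4, b, c), (6, u, w), (8, q, r), (9, u, v)}
Taking the difference: {(17, v, p), (24, q, x), (25, t, b), (34, u, p), (35, r, b), (35, r, k), (39, d, m)}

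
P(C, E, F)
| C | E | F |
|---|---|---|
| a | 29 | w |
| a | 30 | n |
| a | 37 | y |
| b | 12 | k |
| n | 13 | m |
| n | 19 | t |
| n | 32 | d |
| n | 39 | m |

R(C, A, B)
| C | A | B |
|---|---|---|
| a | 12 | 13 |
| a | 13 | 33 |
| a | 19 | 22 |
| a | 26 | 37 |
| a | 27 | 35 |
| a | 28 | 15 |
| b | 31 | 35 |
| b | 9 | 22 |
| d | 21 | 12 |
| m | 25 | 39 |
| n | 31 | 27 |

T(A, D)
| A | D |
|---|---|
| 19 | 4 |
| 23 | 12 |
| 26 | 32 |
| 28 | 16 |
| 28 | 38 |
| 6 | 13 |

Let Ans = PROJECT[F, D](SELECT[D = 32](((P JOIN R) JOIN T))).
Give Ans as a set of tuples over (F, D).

Natural join on C: {(a, 29, w, 12, 13), (a, 29, w, 13, 33), (a, 29, w, 19, 22), (a, 29, w, 26, 37), (a, 29, w, 27, 35), (a, 29, w, 28, 15), (a, 30, n, 12, 13), (a, 30, n, 13, 33), (a, 30, n, 19, 22), (a, 30, n, 26, 37), (a, 30, n, 27, 35), (a, 30, n, 28, 15), (a, 37, y, 12, 13), (a, 37, y, 13, 33), (a, 37, y, 19, 22), (a, 37, y, 26, 37), (a, 37, y, 27, 35), (a, 37, y, 28, 15), (b, 12, k, 31, 35), (b, 12, k, 9, 22), (n, 13, m, 31, 27), (n, 19, t, 31, 27), (n, 32, d, 31, 27), (n, 39, m, 31, 27)}
Natural join on A: {(a, 29, w, 19, 22, 4), (a, 29, w, 26, 37, 32), (a, 29, w, 28, 15, 16), (a, 29, w, 28, 15, 38), (a, 30, n, 19, 22, 4), (a, 30, n, 26, 37, 32), (a, 30, n, 28, 15, 16), (a, 30, n, 28, 15, 38), (a, 37, y, 19, 22, 4), (a, 37, y, 26, 37, 32), (a, 37, y, 28, 15, 16), (a, 37, y, 28, 15, 38)}
Filtering on D = 32 leaves {(a, 29, w, 26, 37, 32), (a, 30, n, 26, 37, 32), (a, 37, y, 26, 37, 32)}.
Keep only column(s) F, D: {(n, 32), (w, 32), (y, 32)}

{(n, 32), (w, 32), (y, 32)}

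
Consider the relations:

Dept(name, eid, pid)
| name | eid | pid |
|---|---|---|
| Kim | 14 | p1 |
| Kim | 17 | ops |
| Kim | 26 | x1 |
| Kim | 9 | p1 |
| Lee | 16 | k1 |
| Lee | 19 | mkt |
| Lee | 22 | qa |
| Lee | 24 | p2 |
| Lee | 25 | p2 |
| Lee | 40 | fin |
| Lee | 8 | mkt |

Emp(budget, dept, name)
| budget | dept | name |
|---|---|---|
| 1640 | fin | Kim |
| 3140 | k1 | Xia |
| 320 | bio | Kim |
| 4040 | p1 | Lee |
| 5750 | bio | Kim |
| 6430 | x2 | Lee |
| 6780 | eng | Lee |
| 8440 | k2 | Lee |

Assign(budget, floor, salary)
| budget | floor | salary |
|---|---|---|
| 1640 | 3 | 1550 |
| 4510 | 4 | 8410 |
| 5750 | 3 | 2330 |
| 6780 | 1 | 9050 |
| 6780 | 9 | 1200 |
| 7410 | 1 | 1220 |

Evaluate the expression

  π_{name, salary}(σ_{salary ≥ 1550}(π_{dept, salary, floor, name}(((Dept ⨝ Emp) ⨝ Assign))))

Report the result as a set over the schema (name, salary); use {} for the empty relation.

{(Kim, 1550), (Kim, 2330), (Lee, 9050)}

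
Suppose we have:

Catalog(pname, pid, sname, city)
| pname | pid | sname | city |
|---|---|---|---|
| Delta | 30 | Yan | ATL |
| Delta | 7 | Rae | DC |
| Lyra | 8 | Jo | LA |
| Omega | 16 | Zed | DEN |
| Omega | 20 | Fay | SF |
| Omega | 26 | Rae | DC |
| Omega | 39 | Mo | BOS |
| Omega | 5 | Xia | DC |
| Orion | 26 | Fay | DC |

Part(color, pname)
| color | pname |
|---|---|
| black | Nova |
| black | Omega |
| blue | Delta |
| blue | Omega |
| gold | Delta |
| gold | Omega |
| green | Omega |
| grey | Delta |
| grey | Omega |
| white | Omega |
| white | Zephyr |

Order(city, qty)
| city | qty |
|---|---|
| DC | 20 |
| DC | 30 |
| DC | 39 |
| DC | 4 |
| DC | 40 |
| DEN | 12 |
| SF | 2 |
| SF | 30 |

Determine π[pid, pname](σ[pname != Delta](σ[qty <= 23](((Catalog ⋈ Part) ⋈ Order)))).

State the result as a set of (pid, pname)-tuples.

{(16, Omega), (20, Omega), (26, Omega), (5, Omega)}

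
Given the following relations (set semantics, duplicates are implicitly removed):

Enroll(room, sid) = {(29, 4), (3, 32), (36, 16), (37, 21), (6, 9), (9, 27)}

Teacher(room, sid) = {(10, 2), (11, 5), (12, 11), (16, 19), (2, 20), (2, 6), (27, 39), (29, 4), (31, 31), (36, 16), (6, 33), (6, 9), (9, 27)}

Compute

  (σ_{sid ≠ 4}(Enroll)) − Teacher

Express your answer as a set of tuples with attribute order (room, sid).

Apply σ_{sid ≠ 4}; surviving tuples: {(3, 32), (36, 16), (37, 21), (6, 9), (9, 27)}
Difference: {(3, 32), (36, 16), (37, 21), (6, 9), (9, 27)} with {(10, 2), (11, 5), (12, 11), (16, 19), (2, 20), (2, 6), (27, 39), (29, 4), (31, 31), (36, 16), (6, 33), (6, 9), (9, 27)} → {(3, 32), (37, 21)}

{(3, 32), (37, 21)}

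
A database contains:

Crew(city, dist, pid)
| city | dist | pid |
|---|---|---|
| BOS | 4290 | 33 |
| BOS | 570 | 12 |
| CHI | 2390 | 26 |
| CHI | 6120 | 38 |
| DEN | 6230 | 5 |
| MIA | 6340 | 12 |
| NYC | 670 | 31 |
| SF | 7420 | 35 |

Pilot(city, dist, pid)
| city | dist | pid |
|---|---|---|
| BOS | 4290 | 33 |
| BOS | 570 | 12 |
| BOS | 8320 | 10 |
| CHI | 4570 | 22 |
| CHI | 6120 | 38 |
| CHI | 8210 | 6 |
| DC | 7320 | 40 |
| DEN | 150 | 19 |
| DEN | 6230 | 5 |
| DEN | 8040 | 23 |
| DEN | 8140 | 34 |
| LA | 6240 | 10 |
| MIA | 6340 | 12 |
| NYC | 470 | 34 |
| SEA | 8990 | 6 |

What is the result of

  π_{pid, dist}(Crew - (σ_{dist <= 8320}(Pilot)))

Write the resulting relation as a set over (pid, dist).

{(26, 2390), (31, 670), (35, 7420)}

Selection dist <= 8320: {(BOS, 4290, 33), (BOS, 570, 12), (BOS, 8320, 10), (CHI, 4570, 22), (CHI, 6120, 38), (CHI, 8210, 6), (DC, 7320, 40), (DEN, 150, 19), (DEN, 6230, 5), (DEN, 8040, 23), (DEN, 8140, 34), (LA, 6240, 10), (MIA, 6340, 12), (NYC, 470, 34)}
Difference: {(BOS, 4290, 33), (BOS, 570, 12), (CHI, 2390, 26), (CHI, 6120, 38), (DEN, 6230, 5), (MIA, 6340, 12), (NYC, 670, 31), (SF, 7420, 35)} with {(BOS, 4290, 33), (BOS, 570, 12), (BOS, 8320, 10), (CHI, 4570, 22), (CHI, 6120, 38), (CHI, 8210, 6), (DC, 7320, 40), (DEN, 150, 19), (DEN, 6230, 5), (DEN, 8040, 23), (DEN, 8140, 34), (LA, 6240, 10), (MIA, 6340, 12), (NYC, 470, 34)} → {(CHI, 2390, 26), (NYC, 670, 31), (SF, 7420, 35)}
π_{pid, dist} gives {(26, 2390), (31, 670), (35, 7420)}.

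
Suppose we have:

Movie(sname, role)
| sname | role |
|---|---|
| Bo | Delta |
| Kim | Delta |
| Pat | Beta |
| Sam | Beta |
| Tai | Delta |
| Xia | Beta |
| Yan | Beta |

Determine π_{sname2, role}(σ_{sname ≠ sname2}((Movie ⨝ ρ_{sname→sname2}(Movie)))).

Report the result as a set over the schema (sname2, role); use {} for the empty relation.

ρ[sname→sname2]: schema becomes (sname2, role); tuples unchanged.
Joining Movie and ρ_{sname→sname2}(Movie) on role yields {(Bo, Delta, Bo), (Bo, Delta, Kim), (Bo, Delta, Tai), (Kim, Delta, Bo), (Kim, Delta, Kim), (Kim, Delta, Tai), (Pat, Beta, Pat), (Pat, Beta, Sam), (Pat, Beta, Xia), (Pat, Beta, Yan), (Sam, Beta, Pat), (Sam, Beta, Sam), (Sam, Beta, Xia), (Sam, Beta, Yan), (Tai, Delta, Bo), (Tai, Delta, Kim), (Tai, Delta, Tai), (Xia, Beta, Pat), (Xia, Beta, Sam), (Xia, Beta, Xia), (Xia, Beta, Yan), (Yan, Beta, Pat), (Yan, Beta, Sam), (Yan, Beta, Xia), (Yan, Beta, Yan)}.
Filtering on sname ≠ sname2 leaves {(Bo, Delta, Kim), (Bo, Delta, Tai), (Kim, Delta, Bo), (Kim, Delta, Tai), (Pat, Beta, Sam), (Pat, Beta, Xia), (Pat, Beta, Yan), (Sam, Beta, Pat), (Sam, Beta, Xia), (Sam, Beta, Yan), (Tai, Delta, Bo), (Tai, Delta, Kim), (Xia, Beta, Pat), (Xia, Beta, Sam), (Xia, Beta, Yan), (Yan, Beta, Pat), (Yan, Beta, Sam), (Yan, Beta, Xia)}.
Projecting to sname2, role (11 duplicate(s) eliminated): {(Bo, Delta), (Kim, Delta), (Pat, Beta), (Sam, Beta), (Tai, Delta), (Xia, Beta), (Yan, Beta)}

{(Bo, Delta), (Kim, Delta), (Pat, Beta), (Sam, Beta), (Tai, Delta), (Xia, Beta), (Yan, Beta)}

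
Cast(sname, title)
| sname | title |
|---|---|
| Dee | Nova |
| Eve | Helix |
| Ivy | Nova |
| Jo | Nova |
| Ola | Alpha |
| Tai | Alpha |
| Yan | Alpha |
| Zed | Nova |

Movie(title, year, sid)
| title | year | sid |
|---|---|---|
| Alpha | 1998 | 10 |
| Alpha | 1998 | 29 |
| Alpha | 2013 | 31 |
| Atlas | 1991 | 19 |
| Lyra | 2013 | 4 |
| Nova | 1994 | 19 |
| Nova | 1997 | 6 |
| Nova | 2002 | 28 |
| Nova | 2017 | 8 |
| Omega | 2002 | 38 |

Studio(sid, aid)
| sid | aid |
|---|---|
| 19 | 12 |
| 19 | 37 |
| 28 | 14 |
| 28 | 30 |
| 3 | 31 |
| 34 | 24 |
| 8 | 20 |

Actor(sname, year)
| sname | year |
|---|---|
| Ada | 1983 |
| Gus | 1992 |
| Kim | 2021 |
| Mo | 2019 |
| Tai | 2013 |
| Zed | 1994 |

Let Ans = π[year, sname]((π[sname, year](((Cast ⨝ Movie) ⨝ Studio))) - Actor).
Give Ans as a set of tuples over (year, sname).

{(1994, Dee), (1994, Ivy), (1994, Jo), (2002, Dee), (2002, Ivy), (2002, Jo), (2002, Zed), (2017, Dee), (2017, Ivy), (2017, Jo), (2017, Zed)}

Natural join on title: {(Dee, Nova, 1994, 19), (Dee, Nova, 1997, 6), (Dee, Nova, 2002, 28), (Dee, Nova, 2017, 8), (Ivy, Nova, 1994, 19), (Ivy, Nova, 1997, 6), (Ivy, Nova, 2002, 28), (Ivy, Nova, 2017, 8), (Jo, Nova, 1994, 19), (Jo, Nova, 1997, 6), (Jo, Nova, 2002, 28), (Jo, Nova, 2017, 8), (Ola, Alpha, 1998, 10), (Ola, Alpha, 1998, 29), (Ola, Alpha, 2013, 31), (Tai, Alpha, 1998, 10), (Tai, Alpha, 1998, 29), (Tai, Alpha, 2013, 31), (Yan, Alpha, 1998, 10), (Yan, Alpha, 1998, 29), (Yan, Alpha, 2013, 31), (Zed, Nova, 1994, 19), (Zed, Nova, 1997, 6), (Zed, Nova, 2002, 28), (Zed, Nova, 2017, 8)}
Natural join on sid: {(Dee, Nova, 1994, 19, 12), (Dee, Nova, 1994, 19, 37), (Dee, Nova, 2002, 28, 14), (Dee, Nova, 2002, 28, 30), (Dee, Nova, 2017, 8, 20), (Ivy, Nova, 1994, 19, 12), (Ivy, Nova, 1994, 19, 37), (Ivy, Nova, 2002, 28, 14), (Ivy, Nova, 2002, 28, 30), (Ivy, Nova, 2017, 8, 20), (Jo, Nova, 1994, 19, 12), (Jo, Nova, 1994, 19, 37), (Jo, Nova, 2002, 28, 14), (Jo, Nova, 2002, 28, 30), (Jo, Nova, 2017, 8, 20), (Zed, Nova, 1994, 19, 12), (Zed, Nova, 1994, 19, 37), (Zed, Nova, 2002, 28, 14), (Zed, Nova, 2002, 28, 30), (Zed, Nova, 2017, 8, 20)}
Projecting to sname, year (8 duplicate(s) eliminated): {(Dee, 1994), (Dee, 2002), (Dee, 2017), (Ivy, 1994), (Ivy, 2002), (Ivy, 2017), (Jo, 1994), (Jo, 2002), (Jo, 2017), (Zed, 1994), (Zed, 2002), (Zed, 2017)}
Difference: {(Dee, 1994), (Dee, 2002), (Dee, 2017), (Ivy, 1994), (Ivy, 2002), (Ivy, 2017), (Jo, 1994), (Jo, 2002), (Jo, 2017), (Zed, 1994), (Zed, 2002), (Zed, 2017)} with {(Ada, 1983), (Gus, 1992), (Kim, 2021), (Mo, 2019), (Tai, 2013), (Zed, 1994)} → {(Dee, 1994), (Dee, 2002), (Dee, 2017), (Ivy, 1994), (Ivy, 2002), (Ivy, 2017), (Jo, 1994), (Jo, 2002), (Jo, 2017), (Zed, 2002), (Zed, 2017)}
Projecting to year, sname: {(1994, Dee), (1994, Ivy), (1994, Jo), (2002, Dee), (2002, Ivy), (2002, Jo), (2002, Zed), (2017, Dee), (2017, Ivy), (2017, Jo), (2017, Zed)}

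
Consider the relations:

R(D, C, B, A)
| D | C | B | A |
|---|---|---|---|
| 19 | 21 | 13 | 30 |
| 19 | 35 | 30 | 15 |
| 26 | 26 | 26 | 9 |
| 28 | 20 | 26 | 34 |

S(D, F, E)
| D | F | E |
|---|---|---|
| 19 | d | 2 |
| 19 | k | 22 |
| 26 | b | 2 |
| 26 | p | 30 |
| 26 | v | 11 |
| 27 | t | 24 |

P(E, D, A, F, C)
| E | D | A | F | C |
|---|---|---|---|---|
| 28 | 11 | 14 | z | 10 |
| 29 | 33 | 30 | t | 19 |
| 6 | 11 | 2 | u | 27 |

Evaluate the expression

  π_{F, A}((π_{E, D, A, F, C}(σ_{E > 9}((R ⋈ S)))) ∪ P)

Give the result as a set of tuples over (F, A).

{(k, 15), (k, 30), (p, 9), (t, 30), (u, 2), (v, 9), (z, 14)}

Natural join on D: {(19, 21, 13, 30, d, 2), (19, 21, 13, 30, k, 22), (19, 35, 30, 15, d, 2), (19, 35, 30, 15, k, 22), (26, 26, 26, 9, b, 2), (26, 26, 26, 9, p, 30), (26, 26, 26, 9, v, 11)}
σ[E > 9]: keep tuples satisfying E > 9 → {(19, 21, 13, 30, k, 22), (19, 35, 30, 15, k, 22), (26, 26, 26, 9, p, 30), (26, 26, 26, 9, v, 11)}
Keep only column(s) E, D, A, F, C: {(11, 26, 9, v, 26), (22, 19, 15, k, 35), (22, 19, 30, k, 21), (30, 26, 9, p, 26)}
Set union of the two operands is {(11, 26, 9, v, 26), (22, 19, 15, k, 35), (22, 19, 30, k, 21), (28, 11, 14, z, 10), (29, 33, 30, t, 19), (30, 26, 9, p, 26), (6, 11, 2, u, 27)}.
Keep only column(s) F, A: {(k, 15), (k, 30), (p, 9), (t, 30), (u, 2), (v, 9), (z, 14)}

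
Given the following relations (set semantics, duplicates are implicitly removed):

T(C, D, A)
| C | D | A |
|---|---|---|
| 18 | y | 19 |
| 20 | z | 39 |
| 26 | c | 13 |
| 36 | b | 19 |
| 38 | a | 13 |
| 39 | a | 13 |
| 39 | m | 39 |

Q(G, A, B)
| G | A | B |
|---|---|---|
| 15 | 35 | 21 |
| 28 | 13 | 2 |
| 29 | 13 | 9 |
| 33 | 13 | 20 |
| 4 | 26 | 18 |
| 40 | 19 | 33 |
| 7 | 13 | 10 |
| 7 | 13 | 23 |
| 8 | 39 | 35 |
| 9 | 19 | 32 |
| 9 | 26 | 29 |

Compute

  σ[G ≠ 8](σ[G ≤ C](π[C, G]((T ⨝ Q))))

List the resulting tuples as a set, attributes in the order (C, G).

{(18, 9), (26, 7), (36, 9), (38, 28), (38, 29), (38, 33), (38, 7), (39, 28), (39, 29), (39, 33), (39, 7)}

T ⋈ Q (natural join on A): {(18, y, 19, 40, 33), (18, y, 19, 9, 32), (20, z, 39, 8, 35), (26, c, 13, 28, 2), (26, c, 13, 29, 9), (26, c, 13, 33, 20), (26, c, 13, 7, 10), (26, c, 13, 7, 23), (36, b, 19, 40, 33), (36, b, 19, 9, 32), (38, a, 13, 28, 2), (38, a, 13, 29, 9), (38, a, 13, 33, 20), (38, a, 13, 7, 10), (38, a, 13, 7, 23), (39, a, 13, 28, 2), (39, a, 13, 29, 9), (39, a, 13, 33, 20), (39, a, 13, 7, 10), (39, a, 13, 7, 23), (39, m, 39, 8, 35)}
Projecting to C, G (3 duplicate(s) eliminated): {(18, 40), (18, 9), (20, 8), (26, 28), (26, 29), (26, 33), (26, 7), (36, 40), (36, 9), (38, 28), (38, 29), (38, 33), (38, 7), (39, 28), (39, 29), (39, 33), (39, 7), (39, 8)}
Selection G ≤ C: {(18, 9), (20, 8), (26, 7), (36, 9), (38, 28), (38, 29), (38, 33), (38, 7), (39, 28), (39, 29), (39, 33), (39, 7), (39, 8)}
Selection G ≠ 8: {(18, 9), (26, 7), (36, 9), (38, 28), (38, 29), (38, 33), (38, 7), (39, 28), (39, 29), (39, 33), (39, 7)}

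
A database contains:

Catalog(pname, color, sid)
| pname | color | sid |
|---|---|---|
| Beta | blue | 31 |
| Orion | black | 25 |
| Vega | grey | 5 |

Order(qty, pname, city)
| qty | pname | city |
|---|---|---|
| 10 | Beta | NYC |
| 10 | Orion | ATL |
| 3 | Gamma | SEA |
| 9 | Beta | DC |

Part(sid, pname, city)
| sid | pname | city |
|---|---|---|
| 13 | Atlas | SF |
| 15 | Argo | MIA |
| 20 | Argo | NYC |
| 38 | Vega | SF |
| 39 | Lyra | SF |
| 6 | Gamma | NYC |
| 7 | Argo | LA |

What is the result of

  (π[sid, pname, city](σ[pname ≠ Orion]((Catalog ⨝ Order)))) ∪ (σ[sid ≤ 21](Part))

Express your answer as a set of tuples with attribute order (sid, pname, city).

{(13, Atlas, SF), (15, Argo, MIA), (20, Argo, NYC), (31, Beta, DC), (31, Beta, NYC), (6, Gamma, NYC), (7, Argo, LA)}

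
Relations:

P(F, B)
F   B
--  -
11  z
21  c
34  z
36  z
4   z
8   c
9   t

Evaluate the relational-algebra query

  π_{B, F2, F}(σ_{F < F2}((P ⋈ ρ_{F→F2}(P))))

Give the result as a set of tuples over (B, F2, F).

{(c, 21, 8), (z, 11, 4), (z, 34, 11), (z, 34, 4), (z, 36, 11), (z, 36, 34), (z, 36, 4)}

ρ[F→F2]: schema becomes (F2, B); tuples unchanged.
P ⋈ ρ_{F→F2}(P) (natural join on B): {(11, z, 11), (11, z, 34), (11, z, 36), (11, z, 4), (21, c, 21), (21, c, 8), (34, z, 11), (34, z, 34), (34, z, 36), (34, z, 4), (36, z, 11), (36, z, 34), (36, z, 36), (36, z, 4), (4, z, 11), (4, z, 34), (4, z, 36), (4, z, 4), (8, c, 21), (8, c, 8), (9, t, 9)}
Filtering on F < F2 leaves {(11, z, 34), (11, z, 36), (34, z, 36), (4, z, 11), (4, z, 34), (4, z, 36), (8, c, 21)}.
Keep only column(s) B, F2, F: {(c, 21, 8), (z, 11, 4), (z, 34, 11), (z, 34, 4), (z, 36, 11), (z, 36, 34), (z, 36, 4)}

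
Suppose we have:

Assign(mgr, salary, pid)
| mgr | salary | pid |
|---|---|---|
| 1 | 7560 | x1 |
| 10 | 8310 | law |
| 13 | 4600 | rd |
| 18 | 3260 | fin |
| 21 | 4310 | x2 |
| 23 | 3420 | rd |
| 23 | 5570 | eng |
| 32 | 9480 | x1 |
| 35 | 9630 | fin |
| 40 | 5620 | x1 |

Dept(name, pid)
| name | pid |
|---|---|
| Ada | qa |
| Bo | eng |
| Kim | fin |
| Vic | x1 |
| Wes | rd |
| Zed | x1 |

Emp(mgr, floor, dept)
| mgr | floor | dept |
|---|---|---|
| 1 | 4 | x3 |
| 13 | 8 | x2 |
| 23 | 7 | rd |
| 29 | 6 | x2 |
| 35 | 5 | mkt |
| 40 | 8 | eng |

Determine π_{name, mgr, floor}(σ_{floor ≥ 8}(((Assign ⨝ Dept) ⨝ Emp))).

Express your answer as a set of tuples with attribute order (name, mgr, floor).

{(Vic, 40, 8), (Wes, 13, 8), (Zed, 40, 8)}

Joining Assign and Dept on pid yields {(1, 7560, x1, Vic), (1, 7560, x1, Zed), (13, 4600, rd, Wes), (18, 3260, fin, Kim), (23, 3420, rd, Wes), (23, 5570, eng, Bo), (32, 9480, x1, Vic), (32, 9480, x1, Zed), (35, 9630, fin, Kim), (40, 5620, x1, Vic), (40, 5620, x1, Zed)}.
Joining (Assign ⨝ Dept) and Emp on mgr yields {(1, 7560, x1, Vic, 4, x3), (1, 7560, x1, Zed, 4, x3), (13, 4600, rd, Wes, 8, x2), (23, 3420, rd, Wes, 7, rd), (23, 5570, eng, Bo, 7, rd), (35, 9630, fin, Kim, 5, mkt), (40, 5620, x1, Vic, 8, eng), (40, 5620, x1, Zed, 8, eng)}.
Filtering on floor ≥ 8 leaves {(13, 4600, rd, Wes, 8, x2), (40, 5620, x1, Vic, 8, eng), (40, 5620, x1, Zed, 8, eng)}.
Projecting to name, mgr, floor: {(Vic, 40, 8), (Wes, 13, 8), (Zed, 40, 8)}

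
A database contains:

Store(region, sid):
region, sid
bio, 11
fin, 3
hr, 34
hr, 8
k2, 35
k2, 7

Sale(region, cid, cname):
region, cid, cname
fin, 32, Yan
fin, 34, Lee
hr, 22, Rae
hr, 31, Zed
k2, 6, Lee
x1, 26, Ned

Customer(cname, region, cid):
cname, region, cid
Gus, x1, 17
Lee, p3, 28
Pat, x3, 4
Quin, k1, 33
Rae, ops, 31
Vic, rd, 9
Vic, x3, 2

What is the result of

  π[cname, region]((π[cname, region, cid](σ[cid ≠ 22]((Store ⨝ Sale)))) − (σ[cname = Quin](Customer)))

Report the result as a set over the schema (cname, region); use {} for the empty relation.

Natural join on region: {(fin, 3, 32, Yan), (fin, 3, 34, Lee), (hr, 34, 22, Rae), (hr, 34, 31, Zed), (hr, 8, 22, Rae), (hr, 8, 31, Zed), (k2, 35, 6, Lee), (k2, 7, 6, Lee)}
Filtering on cid ≠ 22 leaves {(fin, 3, 32, Yan), (fin, 3, 34, Lee), (hr, 34, 31, Zed), (hr, 8, 31, Zed), (k2, 35, 6, Lee), (k2, 7, 6, Lee)}.
Projecting to cname, region, cid (2 duplicate(s) eliminated): {(Lee, fin, 34), (Lee, k2, 6), (Yan, fin, 32), (Zed, hr, 31)}
Filtering on cname = Quin leaves {(Quin, k1, 33)}.
Set difference of the two operands is {(Lee, fin, 34), (Lee, k2, 6), (Yan, fin, 32), (Zed, hr, 31)}.
Projecting to cname, region: {(Lee, fin), (Lee, k2), (Yan, fin), (Zed, hr)}

{(Lee, fin), (Lee, k2), (Yan, fin), (Zed, hr)}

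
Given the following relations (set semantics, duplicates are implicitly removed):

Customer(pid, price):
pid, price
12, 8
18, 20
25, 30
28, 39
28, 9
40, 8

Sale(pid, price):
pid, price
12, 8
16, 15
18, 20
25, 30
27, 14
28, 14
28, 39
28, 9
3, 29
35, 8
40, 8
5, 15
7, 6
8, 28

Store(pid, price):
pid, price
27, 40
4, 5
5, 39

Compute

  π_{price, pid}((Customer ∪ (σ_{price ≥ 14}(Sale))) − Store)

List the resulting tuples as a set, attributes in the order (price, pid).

{(14, 27), (14, 28), (15, 16), (15, 5), (20, 18), (28, 8), (29, 3), (30, 25), (39, 28), (8, 12), (8, 40), (9, 28)}

Selection price ≥ 14: {(16, 15), (18, 20), (25, 30), (27, 14), (28, 14), (28, 39), (3, 29), (5, 15), (8, 28)}
Union: {(12, 8), (18, 20), (25, 30), (28, 39), (28, 9), (40, 8)} with {(16, 15), (18, 20), (25, 30), (27, 14), (28, 14), (28, 39), (3, 29), (5, 15), (8, 28)} → {(12, 8), (16, 15), (18, 20), (25, 30), (27, 14), (28, 14), (28, 39), (28, 9), (3, 29), (40, 8), (5, 15), (8, 28)}
Difference: {(12, 8), (16, 15), (18, 20), (25, 30), (27, 14), (28, 14), (28, 39), (28, 9), (3, 29), (40, 8), (5, 15), (8, 28)} with {(27, 40), (4, 5), (5, 39)} → {(12, 8), (16, 15), (18, 20), (25, 30), (27, 14), (28, 14), (28, 39), (28, 9), (3, 29), (40, 8), (5, 15), (8, 28)}
π[price, pid]: project onto (price, pid) → {(14, 27), (14, 28), (15, 16), (15, 5), (20, 18), (28, 8), (29, 3), (30, 25), (39, 28), (8, 12), (8, 40), (9, 28)}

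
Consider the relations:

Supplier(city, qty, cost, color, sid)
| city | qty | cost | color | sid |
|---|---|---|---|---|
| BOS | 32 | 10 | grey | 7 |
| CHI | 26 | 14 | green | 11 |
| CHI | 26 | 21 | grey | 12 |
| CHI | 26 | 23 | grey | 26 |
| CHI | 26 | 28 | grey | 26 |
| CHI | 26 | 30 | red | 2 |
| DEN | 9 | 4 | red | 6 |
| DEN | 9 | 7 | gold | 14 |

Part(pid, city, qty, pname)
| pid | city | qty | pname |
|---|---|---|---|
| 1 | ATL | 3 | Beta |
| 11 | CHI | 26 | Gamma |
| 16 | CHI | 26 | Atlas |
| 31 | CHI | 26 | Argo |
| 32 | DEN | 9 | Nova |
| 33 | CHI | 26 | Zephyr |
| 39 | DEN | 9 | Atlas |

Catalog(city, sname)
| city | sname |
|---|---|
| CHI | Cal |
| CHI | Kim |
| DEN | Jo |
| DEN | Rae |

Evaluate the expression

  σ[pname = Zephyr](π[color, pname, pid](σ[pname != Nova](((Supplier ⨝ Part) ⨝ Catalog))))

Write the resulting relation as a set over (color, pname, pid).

{(green, Zephyr, 33), (grey, Zephyr, 33), (red, Zephyr, 33)}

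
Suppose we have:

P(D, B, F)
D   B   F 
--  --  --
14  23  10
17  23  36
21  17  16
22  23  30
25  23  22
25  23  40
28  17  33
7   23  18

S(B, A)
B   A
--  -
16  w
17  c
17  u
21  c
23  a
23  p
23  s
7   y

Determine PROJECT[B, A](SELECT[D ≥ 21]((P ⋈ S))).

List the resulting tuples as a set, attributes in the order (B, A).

Joining P and S on B yields {(14, 23, 10, a), (14, 23, 10, p), (14, 23, 10, s), (17, 23, 36, a), (17, 23, 36, p), (17, 23, 36, s), (21, 17, 16, c), (21, 17, 16, u), (22, 23, 30, a), (22, 23, 30, p), (22, 23, 30, s), (25, 23, 22, a), (25, 23, 22, p), (25, 23, 22, s), (25, 23, 40, a), (25, 23, 40, p), (25, 23, 40, s), (28, 17, 33, c), (28, 17, 33, u), (7, 23, 18, a), (7, 23, 18, p), (7, 23, 18, s)}.
Filtering on D ≥ 21 leaves {(21, 17, 16, c), (21, 17, 16, u), (22, 23, 30, a), (22, 23, 30, p), (22, 23, 30, s), (25, 23, 22, a), (25, 23, 22, p), (25, 23, 22, s), (25, 23, 40, a), (25, 23, 40, p), (25, 23, 40, s), (28, 17, 33, c), (28, 17, 33, u)}.
π[B, A]: project onto (B, A) (8 duplicate(s) eliminated) → {(17, c), (17, u), (23, a), (23, p), (23, s)}

{(17, c), (17, u), (23, a), (23, p), (23, s)}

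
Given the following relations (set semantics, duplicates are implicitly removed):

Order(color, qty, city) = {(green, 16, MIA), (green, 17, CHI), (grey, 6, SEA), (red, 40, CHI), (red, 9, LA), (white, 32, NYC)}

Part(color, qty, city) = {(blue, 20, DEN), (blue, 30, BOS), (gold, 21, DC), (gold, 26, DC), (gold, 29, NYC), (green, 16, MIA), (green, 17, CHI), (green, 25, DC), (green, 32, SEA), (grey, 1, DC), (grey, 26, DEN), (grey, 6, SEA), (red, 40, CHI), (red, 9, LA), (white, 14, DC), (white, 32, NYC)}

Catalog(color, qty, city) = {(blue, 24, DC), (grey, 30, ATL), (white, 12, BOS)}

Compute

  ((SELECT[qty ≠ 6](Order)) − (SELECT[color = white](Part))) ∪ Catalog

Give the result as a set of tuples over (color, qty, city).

{(blue, 24, DC), (green, 16, MIA), (green, 17, CHI), (grey, 30, ATL), (red, 40, CHI), (red, 9, LA), (white, 12, BOS)}

Apply σ_{qty ≠ 6}; surviving tuples: {(green, 16, MIA), (green, 17, CHI), (red, 40, CHI), (red, 9, LA), (white, 32, NYC)}
Apply σ_{color = white}; surviving tuples: {(white, 14, DC), (white, 32, NYC)}
Difference: {(green, 16, MIA), (green, 17, CHI), (red, 40, CHI), (red, 9, LA), (white, 32, NYC)} with {(white, 14, DC), (white, 32, NYC)} → {(green, 16, MIA), (green, 17, CHI), (red, 40, CHI), (red, 9, LA)}
Union: {(green, 16, MIA), (green, 17, CHI), (red, 40, CHI), (red, 9, LA)} with {(blue, 24, DC), (grey, 30, ATL), (white, 12, BOS)} → {(blue, 24, DC), (green, 16, MIA), (green, 17, CHI), (grey, 30, ATL), (red, 40, CHI), (red, 9, LA), (white, 12, BOS)}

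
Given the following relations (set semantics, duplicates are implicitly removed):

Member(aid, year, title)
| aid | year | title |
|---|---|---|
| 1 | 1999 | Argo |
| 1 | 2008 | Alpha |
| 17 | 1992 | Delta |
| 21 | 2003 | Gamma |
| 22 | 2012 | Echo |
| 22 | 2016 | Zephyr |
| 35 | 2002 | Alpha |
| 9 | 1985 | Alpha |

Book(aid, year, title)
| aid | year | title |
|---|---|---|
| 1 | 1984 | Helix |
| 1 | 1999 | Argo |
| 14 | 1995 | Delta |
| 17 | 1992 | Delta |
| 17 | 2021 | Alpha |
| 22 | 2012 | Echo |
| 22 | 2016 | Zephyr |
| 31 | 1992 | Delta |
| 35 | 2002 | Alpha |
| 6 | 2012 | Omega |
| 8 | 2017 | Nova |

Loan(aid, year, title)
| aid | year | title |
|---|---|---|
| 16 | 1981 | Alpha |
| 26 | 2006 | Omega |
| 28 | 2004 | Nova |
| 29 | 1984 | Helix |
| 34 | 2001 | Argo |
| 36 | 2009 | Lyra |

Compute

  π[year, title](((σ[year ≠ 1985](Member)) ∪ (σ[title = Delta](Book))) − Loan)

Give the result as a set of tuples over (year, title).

{(1992, Delta), (1995, Delta), (1999, Argo), (2002, Alpha), (2003, Gamma), (2008, Alpha), (2012, Echo), (2016, Zephyr)}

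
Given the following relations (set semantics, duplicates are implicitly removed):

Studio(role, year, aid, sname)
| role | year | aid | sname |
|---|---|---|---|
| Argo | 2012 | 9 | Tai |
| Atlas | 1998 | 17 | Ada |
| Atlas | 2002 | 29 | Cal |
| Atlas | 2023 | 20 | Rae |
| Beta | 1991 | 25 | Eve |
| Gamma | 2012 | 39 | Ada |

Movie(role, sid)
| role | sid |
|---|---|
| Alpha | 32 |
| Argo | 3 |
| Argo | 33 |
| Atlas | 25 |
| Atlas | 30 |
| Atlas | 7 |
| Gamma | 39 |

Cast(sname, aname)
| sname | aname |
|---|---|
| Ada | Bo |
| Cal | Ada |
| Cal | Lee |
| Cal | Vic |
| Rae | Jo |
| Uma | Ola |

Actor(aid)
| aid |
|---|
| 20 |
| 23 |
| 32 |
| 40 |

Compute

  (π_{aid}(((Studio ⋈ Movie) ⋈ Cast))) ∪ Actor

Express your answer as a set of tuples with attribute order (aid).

{17, 20, 23, 29, 32, 39, 40}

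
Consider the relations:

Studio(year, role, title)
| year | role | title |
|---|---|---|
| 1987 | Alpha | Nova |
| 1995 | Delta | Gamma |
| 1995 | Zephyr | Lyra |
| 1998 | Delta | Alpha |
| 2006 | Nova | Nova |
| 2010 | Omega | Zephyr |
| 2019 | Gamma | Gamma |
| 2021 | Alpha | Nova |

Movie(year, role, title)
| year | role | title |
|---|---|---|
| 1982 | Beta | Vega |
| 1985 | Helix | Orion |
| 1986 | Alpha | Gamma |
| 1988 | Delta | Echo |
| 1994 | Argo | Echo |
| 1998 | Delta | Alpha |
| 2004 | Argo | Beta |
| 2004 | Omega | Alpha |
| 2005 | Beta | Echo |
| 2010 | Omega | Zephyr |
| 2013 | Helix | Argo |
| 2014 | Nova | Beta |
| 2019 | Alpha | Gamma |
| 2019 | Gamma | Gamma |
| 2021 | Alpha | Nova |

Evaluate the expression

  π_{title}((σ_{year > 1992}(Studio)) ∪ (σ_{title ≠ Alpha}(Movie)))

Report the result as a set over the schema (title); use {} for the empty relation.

{Alpha, Argo, Beta, Echo, Gamma, Lyra, Nova, Orion, Vega, Zephyr}

Filtering on year > 1992 leaves {(1995, Delta, Gamma), (1995, Zephyr, Lyra), (1998, Delta, Alpha), (2006, Nova, Nova), (2010, Omega, Zephyr), (2019, Gamma, Gamma), (2021, Alpha, Nova)}.
Filtering on title ≠ Alpha leaves {(1982, Beta, Vega), (1985, Helix, Orion), (1986, Alpha, Gamma), (1988, Delta, Echo), (1994, Argo, Echo), (2004, Argo, Beta), (2005, Beta, Echo), (2010, Omega, Zephyr), (2013, Helix, Argo), (2014, Nova, Beta), (2019, Alpha, Gamma), (2019, Gamma, Gamma), (2021, Alpha, Nova)}.
Taking the union: {(1982, Beta, Vega), (1985, Helix, Orion), (1986, Alpha, Gamma), (1988, Delta, Echo), (1994, Argo, Echo), (1995, Delta, Gamma), (1995, Zephyr, Lyra), (1998, Delta, Alpha), (2004, Argo, Beta), (2005, Beta, Echo), (2006, Nova, Nova), (2010, Omega, Zephyr), (2013, Helix, Argo), (2014, Nova, Beta), (2019, Alpha, Gamma), (2019, Gamma, Gamma), (2021, Alpha, Nova)}
Projecting to title (7 duplicate(s) eliminated): {Alpha, Argo, Beta, Echo, Gamma, Lyra, Nova, Orion, Vega, Zephyr}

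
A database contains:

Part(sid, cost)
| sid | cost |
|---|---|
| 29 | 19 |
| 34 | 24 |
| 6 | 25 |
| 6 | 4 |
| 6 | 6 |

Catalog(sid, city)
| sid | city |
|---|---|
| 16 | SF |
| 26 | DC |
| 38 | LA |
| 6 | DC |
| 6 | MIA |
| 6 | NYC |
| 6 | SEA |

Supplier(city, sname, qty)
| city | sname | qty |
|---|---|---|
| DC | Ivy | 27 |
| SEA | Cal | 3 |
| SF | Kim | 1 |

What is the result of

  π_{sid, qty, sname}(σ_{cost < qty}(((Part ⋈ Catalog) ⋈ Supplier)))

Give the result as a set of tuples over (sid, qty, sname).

Part ⋈ Catalog (natural join on sid): {(6, 25, DC), (6, 25, MIA), (6, 25, NYC), (6, 25, SEA), (6, 4, DC), (6, 4, MIA), (6, 4, NYC), (6, 4, SEA), (6, 6, DC), (6, 6, MIA), (6, 6, NYC), (6, 6, SEA)}
(Part ⋈ Catalog) ⋈ Supplier (natural join on city): {(6, 25, DC, Ivy, 27), (6, 25, SEA, Cal, 3), (6, 4, DC, Ivy, 27), (6, 4, SEA, Cal, 3), (6, 6, DC, Ivy, 27), (6, 6, SEA, Cal, 3)}
Selection cost < qty: {(6, 25, DC, Ivy, 27), (6, 4, DC, Ivy, 27), (6, 6, DC, Ivy, 27)}
π_{sid, qty, sname} gives {(6, 27, Ivy)} (2 duplicate(s) eliminated).

{(6, 27, Ivy)}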